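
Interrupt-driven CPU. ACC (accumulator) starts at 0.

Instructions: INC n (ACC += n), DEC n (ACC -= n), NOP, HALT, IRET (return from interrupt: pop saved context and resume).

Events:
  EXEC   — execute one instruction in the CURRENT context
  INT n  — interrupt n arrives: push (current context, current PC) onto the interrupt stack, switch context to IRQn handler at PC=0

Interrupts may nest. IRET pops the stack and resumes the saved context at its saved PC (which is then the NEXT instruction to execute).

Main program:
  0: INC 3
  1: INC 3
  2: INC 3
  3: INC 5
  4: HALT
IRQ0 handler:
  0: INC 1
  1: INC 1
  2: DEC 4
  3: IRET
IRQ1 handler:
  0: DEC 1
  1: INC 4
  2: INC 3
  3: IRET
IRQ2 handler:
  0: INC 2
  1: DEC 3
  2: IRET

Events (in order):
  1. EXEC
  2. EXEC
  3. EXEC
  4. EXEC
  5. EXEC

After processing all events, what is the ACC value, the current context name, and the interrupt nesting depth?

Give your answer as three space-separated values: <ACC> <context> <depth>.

Answer: 14 MAIN 0

Derivation:
Event 1 (EXEC): [MAIN] PC=0: INC 3 -> ACC=3
Event 2 (EXEC): [MAIN] PC=1: INC 3 -> ACC=6
Event 3 (EXEC): [MAIN] PC=2: INC 3 -> ACC=9
Event 4 (EXEC): [MAIN] PC=3: INC 5 -> ACC=14
Event 5 (EXEC): [MAIN] PC=4: HALT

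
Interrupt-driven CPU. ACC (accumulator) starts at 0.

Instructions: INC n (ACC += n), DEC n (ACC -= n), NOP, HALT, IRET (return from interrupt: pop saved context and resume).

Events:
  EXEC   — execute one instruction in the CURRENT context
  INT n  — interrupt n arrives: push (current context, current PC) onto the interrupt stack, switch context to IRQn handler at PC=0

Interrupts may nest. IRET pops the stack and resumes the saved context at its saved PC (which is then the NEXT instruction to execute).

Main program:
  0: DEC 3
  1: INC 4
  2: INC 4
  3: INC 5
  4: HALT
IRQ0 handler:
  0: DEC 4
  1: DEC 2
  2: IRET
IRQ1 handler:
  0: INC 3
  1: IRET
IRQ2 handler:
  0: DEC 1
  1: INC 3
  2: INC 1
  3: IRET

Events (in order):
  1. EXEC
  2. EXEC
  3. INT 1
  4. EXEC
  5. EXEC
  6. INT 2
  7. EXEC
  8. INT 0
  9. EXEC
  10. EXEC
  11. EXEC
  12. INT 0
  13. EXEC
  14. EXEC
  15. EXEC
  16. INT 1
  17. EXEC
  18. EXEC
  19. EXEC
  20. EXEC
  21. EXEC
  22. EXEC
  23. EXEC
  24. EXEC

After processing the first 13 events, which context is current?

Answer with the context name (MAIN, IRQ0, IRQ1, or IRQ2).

Event 1 (EXEC): [MAIN] PC=0: DEC 3 -> ACC=-3
Event 2 (EXEC): [MAIN] PC=1: INC 4 -> ACC=1
Event 3 (INT 1): INT 1 arrives: push (MAIN, PC=2), enter IRQ1 at PC=0 (depth now 1)
Event 4 (EXEC): [IRQ1] PC=0: INC 3 -> ACC=4
Event 5 (EXEC): [IRQ1] PC=1: IRET -> resume MAIN at PC=2 (depth now 0)
Event 6 (INT 2): INT 2 arrives: push (MAIN, PC=2), enter IRQ2 at PC=0 (depth now 1)
Event 7 (EXEC): [IRQ2] PC=0: DEC 1 -> ACC=3
Event 8 (INT 0): INT 0 arrives: push (IRQ2, PC=1), enter IRQ0 at PC=0 (depth now 2)
Event 9 (EXEC): [IRQ0] PC=0: DEC 4 -> ACC=-1
Event 10 (EXEC): [IRQ0] PC=1: DEC 2 -> ACC=-3
Event 11 (EXEC): [IRQ0] PC=2: IRET -> resume IRQ2 at PC=1 (depth now 1)
Event 12 (INT 0): INT 0 arrives: push (IRQ2, PC=1), enter IRQ0 at PC=0 (depth now 2)
Event 13 (EXEC): [IRQ0] PC=0: DEC 4 -> ACC=-7

Answer: IRQ0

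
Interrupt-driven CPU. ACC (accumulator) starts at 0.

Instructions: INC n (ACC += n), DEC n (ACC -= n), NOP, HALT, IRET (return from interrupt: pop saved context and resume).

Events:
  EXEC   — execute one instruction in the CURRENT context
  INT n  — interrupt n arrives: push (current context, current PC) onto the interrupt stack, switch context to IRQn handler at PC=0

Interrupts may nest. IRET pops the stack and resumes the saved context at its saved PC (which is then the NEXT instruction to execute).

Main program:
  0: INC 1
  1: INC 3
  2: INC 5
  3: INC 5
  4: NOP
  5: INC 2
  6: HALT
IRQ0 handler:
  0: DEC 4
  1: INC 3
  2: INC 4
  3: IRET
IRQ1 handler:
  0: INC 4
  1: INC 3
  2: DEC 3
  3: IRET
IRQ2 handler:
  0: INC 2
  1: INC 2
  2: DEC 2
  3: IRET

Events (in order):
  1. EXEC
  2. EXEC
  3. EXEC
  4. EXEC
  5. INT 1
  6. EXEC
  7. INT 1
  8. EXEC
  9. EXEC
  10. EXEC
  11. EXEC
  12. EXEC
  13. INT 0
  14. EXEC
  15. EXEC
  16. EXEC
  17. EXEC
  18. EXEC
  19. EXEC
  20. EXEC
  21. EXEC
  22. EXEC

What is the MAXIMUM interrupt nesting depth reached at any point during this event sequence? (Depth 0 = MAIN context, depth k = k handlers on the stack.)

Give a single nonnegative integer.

Answer: 2

Derivation:
Event 1 (EXEC): [MAIN] PC=0: INC 1 -> ACC=1 [depth=0]
Event 2 (EXEC): [MAIN] PC=1: INC 3 -> ACC=4 [depth=0]
Event 3 (EXEC): [MAIN] PC=2: INC 5 -> ACC=9 [depth=0]
Event 4 (EXEC): [MAIN] PC=3: INC 5 -> ACC=14 [depth=0]
Event 5 (INT 1): INT 1 arrives: push (MAIN, PC=4), enter IRQ1 at PC=0 (depth now 1) [depth=1]
Event 6 (EXEC): [IRQ1] PC=0: INC 4 -> ACC=18 [depth=1]
Event 7 (INT 1): INT 1 arrives: push (IRQ1, PC=1), enter IRQ1 at PC=0 (depth now 2) [depth=2]
Event 8 (EXEC): [IRQ1] PC=0: INC 4 -> ACC=22 [depth=2]
Event 9 (EXEC): [IRQ1] PC=1: INC 3 -> ACC=25 [depth=2]
Event 10 (EXEC): [IRQ1] PC=2: DEC 3 -> ACC=22 [depth=2]
Event 11 (EXEC): [IRQ1] PC=3: IRET -> resume IRQ1 at PC=1 (depth now 1) [depth=1]
Event 12 (EXEC): [IRQ1] PC=1: INC 3 -> ACC=25 [depth=1]
Event 13 (INT 0): INT 0 arrives: push (IRQ1, PC=2), enter IRQ0 at PC=0 (depth now 2) [depth=2]
Event 14 (EXEC): [IRQ0] PC=0: DEC 4 -> ACC=21 [depth=2]
Event 15 (EXEC): [IRQ0] PC=1: INC 3 -> ACC=24 [depth=2]
Event 16 (EXEC): [IRQ0] PC=2: INC 4 -> ACC=28 [depth=2]
Event 17 (EXEC): [IRQ0] PC=3: IRET -> resume IRQ1 at PC=2 (depth now 1) [depth=1]
Event 18 (EXEC): [IRQ1] PC=2: DEC 3 -> ACC=25 [depth=1]
Event 19 (EXEC): [IRQ1] PC=3: IRET -> resume MAIN at PC=4 (depth now 0) [depth=0]
Event 20 (EXEC): [MAIN] PC=4: NOP [depth=0]
Event 21 (EXEC): [MAIN] PC=5: INC 2 -> ACC=27 [depth=0]
Event 22 (EXEC): [MAIN] PC=6: HALT [depth=0]
Max depth observed: 2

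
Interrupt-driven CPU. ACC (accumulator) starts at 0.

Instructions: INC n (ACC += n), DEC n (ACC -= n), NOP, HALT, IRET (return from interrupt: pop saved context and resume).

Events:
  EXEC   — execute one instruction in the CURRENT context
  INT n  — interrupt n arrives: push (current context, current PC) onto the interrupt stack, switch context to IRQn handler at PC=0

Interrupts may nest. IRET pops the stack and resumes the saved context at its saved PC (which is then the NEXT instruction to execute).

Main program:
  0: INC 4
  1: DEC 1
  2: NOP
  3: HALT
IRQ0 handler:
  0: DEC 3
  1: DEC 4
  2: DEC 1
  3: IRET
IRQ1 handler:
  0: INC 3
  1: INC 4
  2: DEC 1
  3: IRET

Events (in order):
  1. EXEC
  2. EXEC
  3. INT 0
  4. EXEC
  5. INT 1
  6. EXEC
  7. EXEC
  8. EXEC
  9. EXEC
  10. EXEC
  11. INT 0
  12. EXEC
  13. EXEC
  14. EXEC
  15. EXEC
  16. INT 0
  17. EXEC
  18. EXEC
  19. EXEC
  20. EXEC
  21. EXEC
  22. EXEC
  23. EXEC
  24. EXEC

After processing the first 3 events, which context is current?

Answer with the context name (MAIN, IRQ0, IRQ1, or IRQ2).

Event 1 (EXEC): [MAIN] PC=0: INC 4 -> ACC=4
Event 2 (EXEC): [MAIN] PC=1: DEC 1 -> ACC=3
Event 3 (INT 0): INT 0 arrives: push (MAIN, PC=2), enter IRQ0 at PC=0 (depth now 1)

Answer: IRQ0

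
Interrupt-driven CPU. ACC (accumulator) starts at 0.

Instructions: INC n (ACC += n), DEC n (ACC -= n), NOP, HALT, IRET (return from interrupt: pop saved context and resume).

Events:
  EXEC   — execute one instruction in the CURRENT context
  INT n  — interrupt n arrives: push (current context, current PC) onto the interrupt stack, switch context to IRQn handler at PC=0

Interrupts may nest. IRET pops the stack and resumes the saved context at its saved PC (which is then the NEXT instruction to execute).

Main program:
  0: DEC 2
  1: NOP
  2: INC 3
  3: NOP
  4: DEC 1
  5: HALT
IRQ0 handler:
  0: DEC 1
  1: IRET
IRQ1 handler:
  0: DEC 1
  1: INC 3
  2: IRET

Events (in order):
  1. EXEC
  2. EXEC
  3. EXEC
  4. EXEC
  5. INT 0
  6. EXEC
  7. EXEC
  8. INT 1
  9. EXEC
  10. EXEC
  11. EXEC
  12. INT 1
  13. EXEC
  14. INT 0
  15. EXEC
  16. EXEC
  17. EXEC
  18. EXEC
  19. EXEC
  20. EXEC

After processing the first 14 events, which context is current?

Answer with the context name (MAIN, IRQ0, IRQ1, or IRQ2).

Answer: IRQ0

Derivation:
Event 1 (EXEC): [MAIN] PC=0: DEC 2 -> ACC=-2
Event 2 (EXEC): [MAIN] PC=1: NOP
Event 3 (EXEC): [MAIN] PC=2: INC 3 -> ACC=1
Event 4 (EXEC): [MAIN] PC=3: NOP
Event 5 (INT 0): INT 0 arrives: push (MAIN, PC=4), enter IRQ0 at PC=0 (depth now 1)
Event 6 (EXEC): [IRQ0] PC=0: DEC 1 -> ACC=0
Event 7 (EXEC): [IRQ0] PC=1: IRET -> resume MAIN at PC=4 (depth now 0)
Event 8 (INT 1): INT 1 arrives: push (MAIN, PC=4), enter IRQ1 at PC=0 (depth now 1)
Event 9 (EXEC): [IRQ1] PC=0: DEC 1 -> ACC=-1
Event 10 (EXEC): [IRQ1] PC=1: INC 3 -> ACC=2
Event 11 (EXEC): [IRQ1] PC=2: IRET -> resume MAIN at PC=4 (depth now 0)
Event 12 (INT 1): INT 1 arrives: push (MAIN, PC=4), enter IRQ1 at PC=0 (depth now 1)
Event 13 (EXEC): [IRQ1] PC=0: DEC 1 -> ACC=1
Event 14 (INT 0): INT 0 arrives: push (IRQ1, PC=1), enter IRQ0 at PC=0 (depth now 2)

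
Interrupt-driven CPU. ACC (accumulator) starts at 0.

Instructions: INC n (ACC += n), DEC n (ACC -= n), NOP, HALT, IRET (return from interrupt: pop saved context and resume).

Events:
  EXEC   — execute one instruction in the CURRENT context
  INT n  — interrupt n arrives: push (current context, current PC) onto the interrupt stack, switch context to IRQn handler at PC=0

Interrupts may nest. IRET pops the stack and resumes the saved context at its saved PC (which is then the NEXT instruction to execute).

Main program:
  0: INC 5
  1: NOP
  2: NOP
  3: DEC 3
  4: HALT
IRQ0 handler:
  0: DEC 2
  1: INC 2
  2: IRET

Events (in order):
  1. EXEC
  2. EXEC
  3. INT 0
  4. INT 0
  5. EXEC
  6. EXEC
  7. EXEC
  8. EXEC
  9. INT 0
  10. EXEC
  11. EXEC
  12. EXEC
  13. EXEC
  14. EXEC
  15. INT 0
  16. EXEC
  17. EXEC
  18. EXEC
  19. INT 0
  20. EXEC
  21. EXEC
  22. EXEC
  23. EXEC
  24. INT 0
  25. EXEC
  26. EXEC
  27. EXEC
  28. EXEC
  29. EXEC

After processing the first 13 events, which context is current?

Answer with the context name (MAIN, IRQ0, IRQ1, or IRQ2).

Answer: IRQ0

Derivation:
Event 1 (EXEC): [MAIN] PC=0: INC 5 -> ACC=5
Event 2 (EXEC): [MAIN] PC=1: NOP
Event 3 (INT 0): INT 0 arrives: push (MAIN, PC=2), enter IRQ0 at PC=0 (depth now 1)
Event 4 (INT 0): INT 0 arrives: push (IRQ0, PC=0), enter IRQ0 at PC=0 (depth now 2)
Event 5 (EXEC): [IRQ0] PC=0: DEC 2 -> ACC=3
Event 6 (EXEC): [IRQ0] PC=1: INC 2 -> ACC=5
Event 7 (EXEC): [IRQ0] PC=2: IRET -> resume IRQ0 at PC=0 (depth now 1)
Event 8 (EXEC): [IRQ0] PC=0: DEC 2 -> ACC=3
Event 9 (INT 0): INT 0 arrives: push (IRQ0, PC=1), enter IRQ0 at PC=0 (depth now 2)
Event 10 (EXEC): [IRQ0] PC=0: DEC 2 -> ACC=1
Event 11 (EXEC): [IRQ0] PC=1: INC 2 -> ACC=3
Event 12 (EXEC): [IRQ0] PC=2: IRET -> resume IRQ0 at PC=1 (depth now 1)
Event 13 (EXEC): [IRQ0] PC=1: INC 2 -> ACC=5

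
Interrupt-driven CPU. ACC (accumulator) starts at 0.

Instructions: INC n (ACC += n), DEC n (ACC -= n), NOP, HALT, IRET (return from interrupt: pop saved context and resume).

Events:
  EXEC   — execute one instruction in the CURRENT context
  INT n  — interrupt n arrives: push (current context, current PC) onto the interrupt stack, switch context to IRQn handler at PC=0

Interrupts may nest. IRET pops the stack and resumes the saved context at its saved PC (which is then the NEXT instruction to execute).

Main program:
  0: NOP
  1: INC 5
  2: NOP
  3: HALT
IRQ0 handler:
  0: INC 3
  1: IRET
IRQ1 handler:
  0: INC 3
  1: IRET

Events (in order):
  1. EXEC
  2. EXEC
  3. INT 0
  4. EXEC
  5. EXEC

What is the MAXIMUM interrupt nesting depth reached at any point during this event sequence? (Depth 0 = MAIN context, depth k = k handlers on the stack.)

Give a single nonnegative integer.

Answer: 1

Derivation:
Event 1 (EXEC): [MAIN] PC=0: NOP [depth=0]
Event 2 (EXEC): [MAIN] PC=1: INC 5 -> ACC=5 [depth=0]
Event 3 (INT 0): INT 0 arrives: push (MAIN, PC=2), enter IRQ0 at PC=0 (depth now 1) [depth=1]
Event 4 (EXEC): [IRQ0] PC=0: INC 3 -> ACC=8 [depth=1]
Event 5 (EXEC): [IRQ0] PC=1: IRET -> resume MAIN at PC=2 (depth now 0) [depth=0]
Max depth observed: 1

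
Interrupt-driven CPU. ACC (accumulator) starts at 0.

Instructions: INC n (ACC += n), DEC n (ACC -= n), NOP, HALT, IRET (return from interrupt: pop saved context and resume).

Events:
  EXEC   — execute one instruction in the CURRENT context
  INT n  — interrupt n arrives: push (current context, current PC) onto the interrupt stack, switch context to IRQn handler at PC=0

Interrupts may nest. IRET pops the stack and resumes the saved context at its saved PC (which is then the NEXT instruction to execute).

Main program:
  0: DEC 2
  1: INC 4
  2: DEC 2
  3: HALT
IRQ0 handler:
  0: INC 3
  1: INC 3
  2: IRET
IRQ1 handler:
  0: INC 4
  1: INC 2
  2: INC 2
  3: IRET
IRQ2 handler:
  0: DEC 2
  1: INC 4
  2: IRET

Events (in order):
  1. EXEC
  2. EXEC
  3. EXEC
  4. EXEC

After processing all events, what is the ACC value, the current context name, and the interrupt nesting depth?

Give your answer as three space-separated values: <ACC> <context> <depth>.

Event 1 (EXEC): [MAIN] PC=0: DEC 2 -> ACC=-2
Event 2 (EXEC): [MAIN] PC=1: INC 4 -> ACC=2
Event 3 (EXEC): [MAIN] PC=2: DEC 2 -> ACC=0
Event 4 (EXEC): [MAIN] PC=3: HALT

Answer: 0 MAIN 0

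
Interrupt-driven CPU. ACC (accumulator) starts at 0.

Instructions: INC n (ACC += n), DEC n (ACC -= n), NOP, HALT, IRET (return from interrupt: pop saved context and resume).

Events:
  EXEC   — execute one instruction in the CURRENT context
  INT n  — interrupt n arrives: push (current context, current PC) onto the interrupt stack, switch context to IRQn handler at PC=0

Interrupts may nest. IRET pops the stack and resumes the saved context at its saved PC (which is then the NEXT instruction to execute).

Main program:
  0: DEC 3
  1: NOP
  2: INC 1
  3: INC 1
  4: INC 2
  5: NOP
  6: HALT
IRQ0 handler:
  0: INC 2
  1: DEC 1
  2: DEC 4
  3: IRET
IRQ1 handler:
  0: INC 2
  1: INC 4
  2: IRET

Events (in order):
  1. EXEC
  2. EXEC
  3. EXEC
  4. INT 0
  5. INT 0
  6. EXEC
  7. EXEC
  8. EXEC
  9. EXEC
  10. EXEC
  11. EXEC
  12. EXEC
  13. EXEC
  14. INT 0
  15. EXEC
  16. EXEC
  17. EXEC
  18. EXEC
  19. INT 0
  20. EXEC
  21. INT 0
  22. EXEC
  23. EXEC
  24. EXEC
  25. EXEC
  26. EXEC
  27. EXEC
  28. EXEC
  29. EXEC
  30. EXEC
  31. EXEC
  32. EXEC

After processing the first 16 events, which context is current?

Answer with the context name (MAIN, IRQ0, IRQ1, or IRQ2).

Answer: IRQ0

Derivation:
Event 1 (EXEC): [MAIN] PC=0: DEC 3 -> ACC=-3
Event 2 (EXEC): [MAIN] PC=1: NOP
Event 3 (EXEC): [MAIN] PC=2: INC 1 -> ACC=-2
Event 4 (INT 0): INT 0 arrives: push (MAIN, PC=3), enter IRQ0 at PC=0 (depth now 1)
Event 5 (INT 0): INT 0 arrives: push (IRQ0, PC=0), enter IRQ0 at PC=0 (depth now 2)
Event 6 (EXEC): [IRQ0] PC=0: INC 2 -> ACC=0
Event 7 (EXEC): [IRQ0] PC=1: DEC 1 -> ACC=-1
Event 8 (EXEC): [IRQ0] PC=2: DEC 4 -> ACC=-5
Event 9 (EXEC): [IRQ0] PC=3: IRET -> resume IRQ0 at PC=0 (depth now 1)
Event 10 (EXEC): [IRQ0] PC=0: INC 2 -> ACC=-3
Event 11 (EXEC): [IRQ0] PC=1: DEC 1 -> ACC=-4
Event 12 (EXEC): [IRQ0] PC=2: DEC 4 -> ACC=-8
Event 13 (EXEC): [IRQ0] PC=3: IRET -> resume MAIN at PC=3 (depth now 0)
Event 14 (INT 0): INT 0 arrives: push (MAIN, PC=3), enter IRQ0 at PC=0 (depth now 1)
Event 15 (EXEC): [IRQ0] PC=0: INC 2 -> ACC=-6
Event 16 (EXEC): [IRQ0] PC=1: DEC 1 -> ACC=-7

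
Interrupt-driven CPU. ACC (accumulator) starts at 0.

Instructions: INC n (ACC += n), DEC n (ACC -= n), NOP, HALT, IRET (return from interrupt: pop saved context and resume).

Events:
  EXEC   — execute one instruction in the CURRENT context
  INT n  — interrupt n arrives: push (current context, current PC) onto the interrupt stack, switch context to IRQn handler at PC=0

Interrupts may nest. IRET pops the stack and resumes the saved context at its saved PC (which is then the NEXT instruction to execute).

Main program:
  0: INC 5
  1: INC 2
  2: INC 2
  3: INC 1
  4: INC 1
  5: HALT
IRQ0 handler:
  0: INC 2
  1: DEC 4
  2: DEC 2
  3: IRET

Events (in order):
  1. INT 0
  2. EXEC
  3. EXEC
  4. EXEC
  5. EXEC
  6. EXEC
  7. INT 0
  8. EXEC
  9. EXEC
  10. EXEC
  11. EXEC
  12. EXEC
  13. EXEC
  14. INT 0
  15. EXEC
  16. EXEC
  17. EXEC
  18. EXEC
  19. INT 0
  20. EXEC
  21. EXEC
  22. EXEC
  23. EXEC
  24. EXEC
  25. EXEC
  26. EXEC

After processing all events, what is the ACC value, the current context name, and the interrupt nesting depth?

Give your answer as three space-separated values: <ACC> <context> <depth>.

Answer: -5 MAIN 0

Derivation:
Event 1 (INT 0): INT 0 arrives: push (MAIN, PC=0), enter IRQ0 at PC=0 (depth now 1)
Event 2 (EXEC): [IRQ0] PC=0: INC 2 -> ACC=2
Event 3 (EXEC): [IRQ0] PC=1: DEC 4 -> ACC=-2
Event 4 (EXEC): [IRQ0] PC=2: DEC 2 -> ACC=-4
Event 5 (EXEC): [IRQ0] PC=3: IRET -> resume MAIN at PC=0 (depth now 0)
Event 6 (EXEC): [MAIN] PC=0: INC 5 -> ACC=1
Event 7 (INT 0): INT 0 arrives: push (MAIN, PC=1), enter IRQ0 at PC=0 (depth now 1)
Event 8 (EXEC): [IRQ0] PC=0: INC 2 -> ACC=3
Event 9 (EXEC): [IRQ0] PC=1: DEC 4 -> ACC=-1
Event 10 (EXEC): [IRQ0] PC=2: DEC 2 -> ACC=-3
Event 11 (EXEC): [IRQ0] PC=3: IRET -> resume MAIN at PC=1 (depth now 0)
Event 12 (EXEC): [MAIN] PC=1: INC 2 -> ACC=-1
Event 13 (EXEC): [MAIN] PC=2: INC 2 -> ACC=1
Event 14 (INT 0): INT 0 arrives: push (MAIN, PC=3), enter IRQ0 at PC=0 (depth now 1)
Event 15 (EXEC): [IRQ0] PC=0: INC 2 -> ACC=3
Event 16 (EXEC): [IRQ0] PC=1: DEC 4 -> ACC=-1
Event 17 (EXEC): [IRQ0] PC=2: DEC 2 -> ACC=-3
Event 18 (EXEC): [IRQ0] PC=3: IRET -> resume MAIN at PC=3 (depth now 0)
Event 19 (INT 0): INT 0 arrives: push (MAIN, PC=3), enter IRQ0 at PC=0 (depth now 1)
Event 20 (EXEC): [IRQ0] PC=0: INC 2 -> ACC=-1
Event 21 (EXEC): [IRQ0] PC=1: DEC 4 -> ACC=-5
Event 22 (EXEC): [IRQ0] PC=2: DEC 2 -> ACC=-7
Event 23 (EXEC): [IRQ0] PC=3: IRET -> resume MAIN at PC=3 (depth now 0)
Event 24 (EXEC): [MAIN] PC=3: INC 1 -> ACC=-6
Event 25 (EXEC): [MAIN] PC=4: INC 1 -> ACC=-5
Event 26 (EXEC): [MAIN] PC=5: HALT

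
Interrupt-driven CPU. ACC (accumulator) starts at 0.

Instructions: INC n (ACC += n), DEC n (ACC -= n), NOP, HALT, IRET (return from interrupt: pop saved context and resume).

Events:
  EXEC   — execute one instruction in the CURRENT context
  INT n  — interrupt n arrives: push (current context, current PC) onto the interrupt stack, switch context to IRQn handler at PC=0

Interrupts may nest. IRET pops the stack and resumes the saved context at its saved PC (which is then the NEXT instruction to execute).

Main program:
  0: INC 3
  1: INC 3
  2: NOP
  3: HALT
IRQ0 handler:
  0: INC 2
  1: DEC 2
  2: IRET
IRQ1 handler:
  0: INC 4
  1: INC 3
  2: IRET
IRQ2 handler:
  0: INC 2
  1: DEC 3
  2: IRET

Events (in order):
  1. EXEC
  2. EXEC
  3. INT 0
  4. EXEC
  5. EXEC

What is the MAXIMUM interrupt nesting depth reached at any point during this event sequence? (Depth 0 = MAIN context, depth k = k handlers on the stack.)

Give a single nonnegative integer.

Answer: 1

Derivation:
Event 1 (EXEC): [MAIN] PC=0: INC 3 -> ACC=3 [depth=0]
Event 2 (EXEC): [MAIN] PC=1: INC 3 -> ACC=6 [depth=0]
Event 3 (INT 0): INT 0 arrives: push (MAIN, PC=2), enter IRQ0 at PC=0 (depth now 1) [depth=1]
Event 4 (EXEC): [IRQ0] PC=0: INC 2 -> ACC=8 [depth=1]
Event 5 (EXEC): [IRQ0] PC=1: DEC 2 -> ACC=6 [depth=1]
Max depth observed: 1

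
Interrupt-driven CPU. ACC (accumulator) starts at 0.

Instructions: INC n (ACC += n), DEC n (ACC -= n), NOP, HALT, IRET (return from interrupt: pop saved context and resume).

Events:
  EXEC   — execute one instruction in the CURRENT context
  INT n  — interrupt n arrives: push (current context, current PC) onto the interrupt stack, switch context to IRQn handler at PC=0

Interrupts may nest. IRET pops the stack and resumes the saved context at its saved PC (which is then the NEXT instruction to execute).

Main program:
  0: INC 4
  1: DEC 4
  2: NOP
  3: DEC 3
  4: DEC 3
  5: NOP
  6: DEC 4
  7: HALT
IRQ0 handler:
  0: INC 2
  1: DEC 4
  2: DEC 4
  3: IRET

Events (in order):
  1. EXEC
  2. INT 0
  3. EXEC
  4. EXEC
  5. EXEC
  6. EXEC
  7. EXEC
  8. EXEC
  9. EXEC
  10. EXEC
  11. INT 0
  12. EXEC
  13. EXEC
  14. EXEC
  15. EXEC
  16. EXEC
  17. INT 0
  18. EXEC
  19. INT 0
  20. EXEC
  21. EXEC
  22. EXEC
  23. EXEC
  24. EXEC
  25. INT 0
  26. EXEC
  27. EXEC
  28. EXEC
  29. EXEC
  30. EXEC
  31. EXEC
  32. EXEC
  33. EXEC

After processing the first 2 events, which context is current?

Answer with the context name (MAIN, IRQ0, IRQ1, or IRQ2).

Answer: IRQ0

Derivation:
Event 1 (EXEC): [MAIN] PC=0: INC 4 -> ACC=4
Event 2 (INT 0): INT 0 arrives: push (MAIN, PC=1), enter IRQ0 at PC=0 (depth now 1)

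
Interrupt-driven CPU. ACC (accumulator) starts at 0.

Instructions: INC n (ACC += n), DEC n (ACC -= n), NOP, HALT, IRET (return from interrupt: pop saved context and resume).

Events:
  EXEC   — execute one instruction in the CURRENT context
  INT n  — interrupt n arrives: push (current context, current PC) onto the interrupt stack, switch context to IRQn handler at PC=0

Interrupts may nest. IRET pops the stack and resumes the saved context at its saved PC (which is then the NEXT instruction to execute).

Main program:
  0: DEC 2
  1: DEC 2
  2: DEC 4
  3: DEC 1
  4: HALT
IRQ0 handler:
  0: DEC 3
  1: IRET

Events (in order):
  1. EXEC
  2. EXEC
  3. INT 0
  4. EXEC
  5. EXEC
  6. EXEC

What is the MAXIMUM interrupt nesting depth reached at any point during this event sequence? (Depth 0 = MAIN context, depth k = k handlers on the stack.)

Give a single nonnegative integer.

Event 1 (EXEC): [MAIN] PC=0: DEC 2 -> ACC=-2 [depth=0]
Event 2 (EXEC): [MAIN] PC=1: DEC 2 -> ACC=-4 [depth=0]
Event 3 (INT 0): INT 0 arrives: push (MAIN, PC=2), enter IRQ0 at PC=0 (depth now 1) [depth=1]
Event 4 (EXEC): [IRQ0] PC=0: DEC 3 -> ACC=-7 [depth=1]
Event 5 (EXEC): [IRQ0] PC=1: IRET -> resume MAIN at PC=2 (depth now 0) [depth=0]
Event 6 (EXEC): [MAIN] PC=2: DEC 4 -> ACC=-11 [depth=0]
Max depth observed: 1

Answer: 1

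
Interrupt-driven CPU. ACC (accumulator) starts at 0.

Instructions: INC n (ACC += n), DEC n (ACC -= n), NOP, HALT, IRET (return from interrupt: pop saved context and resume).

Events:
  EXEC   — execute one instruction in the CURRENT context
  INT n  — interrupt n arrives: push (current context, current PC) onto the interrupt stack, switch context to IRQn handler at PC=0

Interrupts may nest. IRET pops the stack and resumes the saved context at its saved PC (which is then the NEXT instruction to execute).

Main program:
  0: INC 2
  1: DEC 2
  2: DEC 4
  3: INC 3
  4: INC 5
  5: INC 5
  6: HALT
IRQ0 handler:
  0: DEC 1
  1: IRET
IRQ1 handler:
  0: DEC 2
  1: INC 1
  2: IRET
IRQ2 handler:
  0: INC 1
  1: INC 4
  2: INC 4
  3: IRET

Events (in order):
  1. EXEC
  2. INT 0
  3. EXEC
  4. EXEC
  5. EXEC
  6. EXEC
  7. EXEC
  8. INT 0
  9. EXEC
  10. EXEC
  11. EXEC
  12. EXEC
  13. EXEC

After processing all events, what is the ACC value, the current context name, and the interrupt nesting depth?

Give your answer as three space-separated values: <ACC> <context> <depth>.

Answer: 7 MAIN 0

Derivation:
Event 1 (EXEC): [MAIN] PC=0: INC 2 -> ACC=2
Event 2 (INT 0): INT 0 arrives: push (MAIN, PC=1), enter IRQ0 at PC=0 (depth now 1)
Event 3 (EXEC): [IRQ0] PC=0: DEC 1 -> ACC=1
Event 4 (EXEC): [IRQ0] PC=1: IRET -> resume MAIN at PC=1 (depth now 0)
Event 5 (EXEC): [MAIN] PC=1: DEC 2 -> ACC=-1
Event 6 (EXEC): [MAIN] PC=2: DEC 4 -> ACC=-5
Event 7 (EXEC): [MAIN] PC=3: INC 3 -> ACC=-2
Event 8 (INT 0): INT 0 arrives: push (MAIN, PC=4), enter IRQ0 at PC=0 (depth now 1)
Event 9 (EXEC): [IRQ0] PC=0: DEC 1 -> ACC=-3
Event 10 (EXEC): [IRQ0] PC=1: IRET -> resume MAIN at PC=4 (depth now 0)
Event 11 (EXEC): [MAIN] PC=4: INC 5 -> ACC=2
Event 12 (EXEC): [MAIN] PC=5: INC 5 -> ACC=7
Event 13 (EXEC): [MAIN] PC=6: HALT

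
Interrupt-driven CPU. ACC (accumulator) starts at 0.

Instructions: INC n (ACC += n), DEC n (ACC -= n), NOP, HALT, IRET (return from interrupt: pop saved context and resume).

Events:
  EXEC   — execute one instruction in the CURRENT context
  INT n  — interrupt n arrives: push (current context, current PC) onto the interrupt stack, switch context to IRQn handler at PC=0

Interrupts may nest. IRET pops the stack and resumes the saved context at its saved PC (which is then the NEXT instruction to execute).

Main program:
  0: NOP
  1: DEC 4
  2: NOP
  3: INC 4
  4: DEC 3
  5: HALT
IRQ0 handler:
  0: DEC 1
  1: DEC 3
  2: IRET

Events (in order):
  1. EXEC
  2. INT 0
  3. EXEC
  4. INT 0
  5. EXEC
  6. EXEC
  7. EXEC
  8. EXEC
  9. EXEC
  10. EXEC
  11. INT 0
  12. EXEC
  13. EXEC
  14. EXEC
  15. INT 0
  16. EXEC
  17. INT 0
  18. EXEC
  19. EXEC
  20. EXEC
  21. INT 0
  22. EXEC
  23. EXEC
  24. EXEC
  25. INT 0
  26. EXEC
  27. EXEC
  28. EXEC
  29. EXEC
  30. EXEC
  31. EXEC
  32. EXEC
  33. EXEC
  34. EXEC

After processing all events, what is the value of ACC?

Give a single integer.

Answer: -31

Derivation:
Event 1 (EXEC): [MAIN] PC=0: NOP
Event 2 (INT 0): INT 0 arrives: push (MAIN, PC=1), enter IRQ0 at PC=0 (depth now 1)
Event 3 (EXEC): [IRQ0] PC=0: DEC 1 -> ACC=-1
Event 4 (INT 0): INT 0 arrives: push (IRQ0, PC=1), enter IRQ0 at PC=0 (depth now 2)
Event 5 (EXEC): [IRQ0] PC=0: DEC 1 -> ACC=-2
Event 6 (EXEC): [IRQ0] PC=1: DEC 3 -> ACC=-5
Event 7 (EXEC): [IRQ0] PC=2: IRET -> resume IRQ0 at PC=1 (depth now 1)
Event 8 (EXEC): [IRQ0] PC=1: DEC 3 -> ACC=-8
Event 9 (EXEC): [IRQ0] PC=2: IRET -> resume MAIN at PC=1 (depth now 0)
Event 10 (EXEC): [MAIN] PC=1: DEC 4 -> ACC=-12
Event 11 (INT 0): INT 0 arrives: push (MAIN, PC=2), enter IRQ0 at PC=0 (depth now 1)
Event 12 (EXEC): [IRQ0] PC=0: DEC 1 -> ACC=-13
Event 13 (EXEC): [IRQ0] PC=1: DEC 3 -> ACC=-16
Event 14 (EXEC): [IRQ0] PC=2: IRET -> resume MAIN at PC=2 (depth now 0)
Event 15 (INT 0): INT 0 arrives: push (MAIN, PC=2), enter IRQ0 at PC=0 (depth now 1)
Event 16 (EXEC): [IRQ0] PC=0: DEC 1 -> ACC=-17
Event 17 (INT 0): INT 0 arrives: push (IRQ0, PC=1), enter IRQ0 at PC=0 (depth now 2)
Event 18 (EXEC): [IRQ0] PC=0: DEC 1 -> ACC=-18
Event 19 (EXEC): [IRQ0] PC=1: DEC 3 -> ACC=-21
Event 20 (EXEC): [IRQ0] PC=2: IRET -> resume IRQ0 at PC=1 (depth now 1)
Event 21 (INT 0): INT 0 arrives: push (IRQ0, PC=1), enter IRQ0 at PC=0 (depth now 2)
Event 22 (EXEC): [IRQ0] PC=0: DEC 1 -> ACC=-22
Event 23 (EXEC): [IRQ0] PC=1: DEC 3 -> ACC=-25
Event 24 (EXEC): [IRQ0] PC=2: IRET -> resume IRQ0 at PC=1 (depth now 1)
Event 25 (INT 0): INT 0 arrives: push (IRQ0, PC=1), enter IRQ0 at PC=0 (depth now 2)
Event 26 (EXEC): [IRQ0] PC=0: DEC 1 -> ACC=-26
Event 27 (EXEC): [IRQ0] PC=1: DEC 3 -> ACC=-29
Event 28 (EXEC): [IRQ0] PC=2: IRET -> resume IRQ0 at PC=1 (depth now 1)
Event 29 (EXEC): [IRQ0] PC=1: DEC 3 -> ACC=-32
Event 30 (EXEC): [IRQ0] PC=2: IRET -> resume MAIN at PC=2 (depth now 0)
Event 31 (EXEC): [MAIN] PC=2: NOP
Event 32 (EXEC): [MAIN] PC=3: INC 4 -> ACC=-28
Event 33 (EXEC): [MAIN] PC=4: DEC 3 -> ACC=-31
Event 34 (EXEC): [MAIN] PC=5: HALT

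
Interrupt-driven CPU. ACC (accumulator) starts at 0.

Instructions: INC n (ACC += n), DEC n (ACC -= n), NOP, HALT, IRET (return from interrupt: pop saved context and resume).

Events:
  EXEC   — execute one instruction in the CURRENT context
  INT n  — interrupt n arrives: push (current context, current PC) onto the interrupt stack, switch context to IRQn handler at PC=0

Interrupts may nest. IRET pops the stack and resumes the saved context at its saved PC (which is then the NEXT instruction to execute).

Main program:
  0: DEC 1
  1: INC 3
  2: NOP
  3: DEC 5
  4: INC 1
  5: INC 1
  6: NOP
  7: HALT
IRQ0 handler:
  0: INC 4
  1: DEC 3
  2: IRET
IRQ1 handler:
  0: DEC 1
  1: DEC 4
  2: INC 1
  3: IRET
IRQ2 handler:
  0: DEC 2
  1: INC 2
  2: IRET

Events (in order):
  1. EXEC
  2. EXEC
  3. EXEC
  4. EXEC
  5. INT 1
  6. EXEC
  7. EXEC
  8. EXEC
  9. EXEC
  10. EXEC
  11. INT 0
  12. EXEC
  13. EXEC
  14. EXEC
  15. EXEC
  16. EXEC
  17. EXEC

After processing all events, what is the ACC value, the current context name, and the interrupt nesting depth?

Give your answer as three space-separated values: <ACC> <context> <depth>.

Event 1 (EXEC): [MAIN] PC=0: DEC 1 -> ACC=-1
Event 2 (EXEC): [MAIN] PC=1: INC 3 -> ACC=2
Event 3 (EXEC): [MAIN] PC=2: NOP
Event 4 (EXEC): [MAIN] PC=3: DEC 5 -> ACC=-3
Event 5 (INT 1): INT 1 arrives: push (MAIN, PC=4), enter IRQ1 at PC=0 (depth now 1)
Event 6 (EXEC): [IRQ1] PC=0: DEC 1 -> ACC=-4
Event 7 (EXEC): [IRQ1] PC=1: DEC 4 -> ACC=-8
Event 8 (EXEC): [IRQ1] PC=2: INC 1 -> ACC=-7
Event 9 (EXEC): [IRQ1] PC=3: IRET -> resume MAIN at PC=4 (depth now 0)
Event 10 (EXEC): [MAIN] PC=4: INC 1 -> ACC=-6
Event 11 (INT 0): INT 0 arrives: push (MAIN, PC=5), enter IRQ0 at PC=0 (depth now 1)
Event 12 (EXEC): [IRQ0] PC=0: INC 4 -> ACC=-2
Event 13 (EXEC): [IRQ0] PC=1: DEC 3 -> ACC=-5
Event 14 (EXEC): [IRQ0] PC=2: IRET -> resume MAIN at PC=5 (depth now 0)
Event 15 (EXEC): [MAIN] PC=5: INC 1 -> ACC=-4
Event 16 (EXEC): [MAIN] PC=6: NOP
Event 17 (EXEC): [MAIN] PC=7: HALT

Answer: -4 MAIN 0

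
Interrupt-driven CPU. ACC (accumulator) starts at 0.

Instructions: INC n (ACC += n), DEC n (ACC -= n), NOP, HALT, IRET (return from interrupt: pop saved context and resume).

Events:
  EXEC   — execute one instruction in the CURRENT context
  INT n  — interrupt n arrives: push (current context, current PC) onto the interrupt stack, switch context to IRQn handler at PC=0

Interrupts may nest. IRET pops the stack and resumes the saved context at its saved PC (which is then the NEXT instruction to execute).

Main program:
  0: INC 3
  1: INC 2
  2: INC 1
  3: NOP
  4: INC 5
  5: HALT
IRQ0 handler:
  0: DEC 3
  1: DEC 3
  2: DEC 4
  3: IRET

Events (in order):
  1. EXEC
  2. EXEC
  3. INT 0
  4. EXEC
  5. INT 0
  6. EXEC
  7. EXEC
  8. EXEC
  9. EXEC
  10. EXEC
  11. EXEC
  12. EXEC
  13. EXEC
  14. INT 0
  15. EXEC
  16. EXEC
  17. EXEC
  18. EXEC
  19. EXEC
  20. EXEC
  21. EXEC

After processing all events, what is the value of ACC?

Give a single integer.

Event 1 (EXEC): [MAIN] PC=0: INC 3 -> ACC=3
Event 2 (EXEC): [MAIN] PC=1: INC 2 -> ACC=5
Event 3 (INT 0): INT 0 arrives: push (MAIN, PC=2), enter IRQ0 at PC=0 (depth now 1)
Event 4 (EXEC): [IRQ0] PC=0: DEC 3 -> ACC=2
Event 5 (INT 0): INT 0 arrives: push (IRQ0, PC=1), enter IRQ0 at PC=0 (depth now 2)
Event 6 (EXEC): [IRQ0] PC=0: DEC 3 -> ACC=-1
Event 7 (EXEC): [IRQ0] PC=1: DEC 3 -> ACC=-4
Event 8 (EXEC): [IRQ0] PC=2: DEC 4 -> ACC=-8
Event 9 (EXEC): [IRQ0] PC=3: IRET -> resume IRQ0 at PC=1 (depth now 1)
Event 10 (EXEC): [IRQ0] PC=1: DEC 3 -> ACC=-11
Event 11 (EXEC): [IRQ0] PC=2: DEC 4 -> ACC=-15
Event 12 (EXEC): [IRQ0] PC=3: IRET -> resume MAIN at PC=2 (depth now 0)
Event 13 (EXEC): [MAIN] PC=2: INC 1 -> ACC=-14
Event 14 (INT 0): INT 0 arrives: push (MAIN, PC=3), enter IRQ0 at PC=0 (depth now 1)
Event 15 (EXEC): [IRQ0] PC=0: DEC 3 -> ACC=-17
Event 16 (EXEC): [IRQ0] PC=1: DEC 3 -> ACC=-20
Event 17 (EXEC): [IRQ0] PC=2: DEC 4 -> ACC=-24
Event 18 (EXEC): [IRQ0] PC=3: IRET -> resume MAIN at PC=3 (depth now 0)
Event 19 (EXEC): [MAIN] PC=3: NOP
Event 20 (EXEC): [MAIN] PC=4: INC 5 -> ACC=-19
Event 21 (EXEC): [MAIN] PC=5: HALT

Answer: -19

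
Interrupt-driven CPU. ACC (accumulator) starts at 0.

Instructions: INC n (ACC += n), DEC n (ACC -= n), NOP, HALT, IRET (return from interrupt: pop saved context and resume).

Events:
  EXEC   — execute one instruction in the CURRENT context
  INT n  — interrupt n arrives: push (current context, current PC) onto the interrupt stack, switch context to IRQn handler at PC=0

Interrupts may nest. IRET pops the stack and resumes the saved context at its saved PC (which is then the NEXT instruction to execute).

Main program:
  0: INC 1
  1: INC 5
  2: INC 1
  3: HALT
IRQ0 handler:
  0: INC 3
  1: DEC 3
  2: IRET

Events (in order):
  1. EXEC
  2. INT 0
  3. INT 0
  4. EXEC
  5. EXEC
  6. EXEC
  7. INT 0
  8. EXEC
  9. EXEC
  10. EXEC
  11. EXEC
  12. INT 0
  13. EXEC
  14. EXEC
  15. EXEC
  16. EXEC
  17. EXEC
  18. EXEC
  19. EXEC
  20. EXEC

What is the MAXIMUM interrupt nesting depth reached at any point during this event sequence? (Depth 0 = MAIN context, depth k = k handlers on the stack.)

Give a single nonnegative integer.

Event 1 (EXEC): [MAIN] PC=0: INC 1 -> ACC=1 [depth=0]
Event 2 (INT 0): INT 0 arrives: push (MAIN, PC=1), enter IRQ0 at PC=0 (depth now 1) [depth=1]
Event 3 (INT 0): INT 0 arrives: push (IRQ0, PC=0), enter IRQ0 at PC=0 (depth now 2) [depth=2]
Event 4 (EXEC): [IRQ0] PC=0: INC 3 -> ACC=4 [depth=2]
Event 5 (EXEC): [IRQ0] PC=1: DEC 3 -> ACC=1 [depth=2]
Event 6 (EXEC): [IRQ0] PC=2: IRET -> resume IRQ0 at PC=0 (depth now 1) [depth=1]
Event 7 (INT 0): INT 0 arrives: push (IRQ0, PC=0), enter IRQ0 at PC=0 (depth now 2) [depth=2]
Event 8 (EXEC): [IRQ0] PC=0: INC 3 -> ACC=4 [depth=2]
Event 9 (EXEC): [IRQ0] PC=1: DEC 3 -> ACC=1 [depth=2]
Event 10 (EXEC): [IRQ0] PC=2: IRET -> resume IRQ0 at PC=0 (depth now 1) [depth=1]
Event 11 (EXEC): [IRQ0] PC=0: INC 3 -> ACC=4 [depth=1]
Event 12 (INT 0): INT 0 arrives: push (IRQ0, PC=1), enter IRQ0 at PC=0 (depth now 2) [depth=2]
Event 13 (EXEC): [IRQ0] PC=0: INC 3 -> ACC=7 [depth=2]
Event 14 (EXEC): [IRQ0] PC=1: DEC 3 -> ACC=4 [depth=2]
Event 15 (EXEC): [IRQ0] PC=2: IRET -> resume IRQ0 at PC=1 (depth now 1) [depth=1]
Event 16 (EXEC): [IRQ0] PC=1: DEC 3 -> ACC=1 [depth=1]
Event 17 (EXEC): [IRQ0] PC=2: IRET -> resume MAIN at PC=1 (depth now 0) [depth=0]
Event 18 (EXEC): [MAIN] PC=1: INC 5 -> ACC=6 [depth=0]
Event 19 (EXEC): [MAIN] PC=2: INC 1 -> ACC=7 [depth=0]
Event 20 (EXEC): [MAIN] PC=3: HALT [depth=0]
Max depth observed: 2

Answer: 2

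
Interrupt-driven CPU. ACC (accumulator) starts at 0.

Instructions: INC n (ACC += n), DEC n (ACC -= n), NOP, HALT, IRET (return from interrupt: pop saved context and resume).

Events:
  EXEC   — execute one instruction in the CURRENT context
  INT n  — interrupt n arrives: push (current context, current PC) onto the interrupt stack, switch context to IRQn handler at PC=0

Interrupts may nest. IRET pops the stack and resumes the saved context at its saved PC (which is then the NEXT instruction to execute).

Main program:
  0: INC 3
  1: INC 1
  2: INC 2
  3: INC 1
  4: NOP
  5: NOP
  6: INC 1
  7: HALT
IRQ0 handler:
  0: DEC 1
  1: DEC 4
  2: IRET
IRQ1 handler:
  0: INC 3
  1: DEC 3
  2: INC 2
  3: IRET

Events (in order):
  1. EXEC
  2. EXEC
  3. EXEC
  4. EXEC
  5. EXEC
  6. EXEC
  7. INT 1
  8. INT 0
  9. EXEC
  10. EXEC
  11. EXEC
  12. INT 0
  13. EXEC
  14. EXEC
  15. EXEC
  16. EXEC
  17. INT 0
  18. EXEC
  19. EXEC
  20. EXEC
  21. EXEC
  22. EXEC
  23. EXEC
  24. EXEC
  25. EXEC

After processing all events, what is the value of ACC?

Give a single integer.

Answer: -5

Derivation:
Event 1 (EXEC): [MAIN] PC=0: INC 3 -> ACC=3
Event 2 (EXEC): [MAIN] PC=1: INC 1 -> ACC=4
Event 3 (EXEC): [MAIN] PC=2: INC 2 -> ACC=6
Event 4 (EXEC): [MAIN] PC=3: INC 1 -> ACC=7
Event 5 (EXEC): [MAIN] PC=4: NOP
Event 6 (EXEC): [MAIN] PC=5: NOP
Event 7 (INT 1): INT 1 arrives: push (MAIN, PC=6), enter IRQ1 at PC=0 (depth now 1)
Event 8 (INT 0): INT 0 arrives: push (IRQ1, PC=0), enter IRQ0 at PC=0 (depth now 2)
Event 9 (EXEC): [IRQ0] PC=0: DEC 1 -> ACC=6
Event 10 (EXEC): [IRQ0] PC=1: DEC 4 -> ACC=2
Event 11 (EXEC): [IRQ0] PC=2: IRET -> resume IRQ1 at PC=0 (depth now 1)
Event 12 (INT 0): INT 0 arrives: push (IRQ1, PC=0), enter IRQ0 at PC=0 (depth now 2)
Event 13 (EXEC): [IRQ0] PC=0: DEC 1 -> ACC=1
Event 14 (EXEC): [IRQ0] PC=1: DEC 4 -> ACC=-3
Event 15 (EXEC): [IRQ0] PC=2: IRET -> resume IRQ1 at PC=0 (depth now 1)
Event 16 (EXEC): [IRQ1] PC=0: INC 3 -> ACC=0
Event 17 (INT 0): INT 0 arrives: push (IRQ1, PC=1), enter IRQ0 at PC=0 (depth now 2)
Event 18 (EXEC): [IRQ0] PC=0: DEC 1 -> ACC=-1
Event 19 (EXEC): [IRQ0] PC=1: DEC 4 -> ACC=-5
Event 20 (EXEC): [IRQ0] PC=2: IRET -> resume IRQ1 at PC=1 (depth now 1)
Event 21 (EXEC): [IRQ1] PC=1: DEC 3 -> ACC=-8
Event 22 (EXEC): [IRQ1] PC=2: INC 2 -> ACC=-6
Event 23 (EXEC): [IRQ1] PC=3: IRET -> resume MAIN at PC=6 (depth now 0)
Event 24 (EXEC): [MAIN] PC=6: INC 1 -> ACC=-5
Event 25 (EXEC): [MAIN] PC=7: HALT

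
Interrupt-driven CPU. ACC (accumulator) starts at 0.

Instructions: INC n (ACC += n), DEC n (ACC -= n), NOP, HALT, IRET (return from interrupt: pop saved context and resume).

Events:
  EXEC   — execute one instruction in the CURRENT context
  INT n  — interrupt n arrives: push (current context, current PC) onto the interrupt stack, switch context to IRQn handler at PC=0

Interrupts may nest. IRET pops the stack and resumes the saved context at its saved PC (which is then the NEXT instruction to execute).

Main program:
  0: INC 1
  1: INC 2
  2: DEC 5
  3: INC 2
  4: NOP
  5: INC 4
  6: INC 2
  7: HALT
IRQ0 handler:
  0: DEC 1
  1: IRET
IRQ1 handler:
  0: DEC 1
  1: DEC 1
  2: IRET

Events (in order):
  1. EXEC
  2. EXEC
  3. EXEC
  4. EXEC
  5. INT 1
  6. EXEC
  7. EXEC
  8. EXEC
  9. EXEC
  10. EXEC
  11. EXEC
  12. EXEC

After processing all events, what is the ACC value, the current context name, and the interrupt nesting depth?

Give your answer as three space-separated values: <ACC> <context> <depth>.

Event 1 (EXEC): [MAIN] PC=0: INC 1 -> ACC=1
Event 2 (EXEC): [MAIN] PC=1: INC 2 -> ACC=3
Event 3 (EXEC): [MAIN] PC=2: DEC 5 -> ACC=-2
Event 4 (EXEC): [MAIN] PC=3: INC 2 -> ACC=0
Event 5 (INT 1): INT 1 arrives: push (MAIN, PC=4), enter IRQ1 at PC=0 (depth now 1)
Event 6 (EXEC): [IRQ1] PC=0: DEC 1 -> ACC=-1
Event 7 (EXEC): [IRQ1] PC=1: DEC 1 -> ACC=-2
Event 8 (EXEC): [IRQ1] PC=2: IRET -> resume MAIN at PC=4 (depth now 0)
Event 9 (EXEC): [MAIN] PC=4: NOP
Event 10 (EXEC): [MAIN] PC=5: INC 4 -> ACC=2
Event 11 (EXEC): [MAIN] PC=6: INC 2 -> ACC=4
Event 12 (EXEC): [MAIN] PC=7: HALT

Answer: 4 MAIN 0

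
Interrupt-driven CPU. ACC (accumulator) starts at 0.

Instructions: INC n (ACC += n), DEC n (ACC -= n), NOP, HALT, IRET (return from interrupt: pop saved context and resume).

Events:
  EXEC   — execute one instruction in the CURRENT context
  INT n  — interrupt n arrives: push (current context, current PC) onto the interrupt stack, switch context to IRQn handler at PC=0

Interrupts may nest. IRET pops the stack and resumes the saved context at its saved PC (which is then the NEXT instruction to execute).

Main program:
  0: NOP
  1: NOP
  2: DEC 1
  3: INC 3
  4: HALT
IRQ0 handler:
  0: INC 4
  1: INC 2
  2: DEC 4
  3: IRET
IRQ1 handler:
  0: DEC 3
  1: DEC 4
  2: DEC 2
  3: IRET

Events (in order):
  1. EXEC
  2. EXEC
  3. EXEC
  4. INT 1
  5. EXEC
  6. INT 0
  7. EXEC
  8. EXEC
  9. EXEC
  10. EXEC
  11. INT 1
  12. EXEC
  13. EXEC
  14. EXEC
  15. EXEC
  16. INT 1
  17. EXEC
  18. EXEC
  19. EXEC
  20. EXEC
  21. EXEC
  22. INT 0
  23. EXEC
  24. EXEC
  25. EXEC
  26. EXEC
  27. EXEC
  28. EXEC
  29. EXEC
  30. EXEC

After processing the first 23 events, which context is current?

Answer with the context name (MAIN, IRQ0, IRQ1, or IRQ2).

Answer: IRQ0

Derivation:
Event 1 (EXEC): [MAIN] PC=0: NOP
Event 2 (EXEC): [MAIN] PC=1: NOP
Event 3 (EXEC): [MAIN] PC=2: DEC 1 -> ACC=-1
Event 4 (INT 1): INT 1 arrives: push (MAIN, PC=3), enter IRQ1 at PC=0 (depth now 1)
Event 5 (EXEC): [IRQ1] PC=0: DEC 3 -> ACC=-4
Event 6 (INT 0): INT 0 arrives: push (IRQ1, PC=1), enter IRQ0 at PC=0 (depth now 2)
Event 7 (EXEC): [IRQ0] PC=0: INC 4 -> ACC=0
Event 8 (EXEC): [IRQ0] PC=1: INC 2 -> ACC=2
Event 9 (EXEC): [IRQ0] PC=2: DEC 4 -> ACC=-2
Event 10 (EXEC): [IRQ0] PC=3: IRET -> resume IRQ1 at PC=1 (depth now 1)
Event 11 (INT 1): INT 1 arrives: push (IRQ1, PC=1), enter IRQ1 at PC=0 (depth now 2)
Event 12 (EXEC): [IRQ1] PC=0: DEC 3 -> ACC=-5
Event 13 (EXEC): [IRQ1] PC=1: DEC 4 -> ACC=-9
Event 14 (EXEC): [IRQ1] PC=2: DEC 2 -> ACC=-11
Event 15 (EXEC): [IRQ1] PC=3: IRET -> resume IRQ1 at PC=1 (depth now 1)
Event 16 (INT 1): INT 1 arrives: push (IRQ1, PC=1), enter IRQ1 at PC=0 (depth now 2)
Event 17 (EXEC): [IRQ1] PC=0: DEC 3 -> ACC=-14
Event 18 (EXEC): [IRQ1] PC=1: DEC 4 -> ACC=-18
Event 19 (EXEC): [IRQ1] PC=2: DEC 2 -> ACC=-20
Event 20 (EXEC): [IRQ1] PC=3: IRET -> resume IRQ1 at PC=1 (depth now 1)
Event 21 (EXEC): [IRQ1] PC=1: DEC 4 -> ACC=-24
Event 22 (INT 0): INT 0 arrives: push (IRQ1, PC=2), enter IRQ0 at PC=0 (depth now 2)
Event 23 (EXEC): [IRQ0] PC=0: INC 4 -> ACC=-20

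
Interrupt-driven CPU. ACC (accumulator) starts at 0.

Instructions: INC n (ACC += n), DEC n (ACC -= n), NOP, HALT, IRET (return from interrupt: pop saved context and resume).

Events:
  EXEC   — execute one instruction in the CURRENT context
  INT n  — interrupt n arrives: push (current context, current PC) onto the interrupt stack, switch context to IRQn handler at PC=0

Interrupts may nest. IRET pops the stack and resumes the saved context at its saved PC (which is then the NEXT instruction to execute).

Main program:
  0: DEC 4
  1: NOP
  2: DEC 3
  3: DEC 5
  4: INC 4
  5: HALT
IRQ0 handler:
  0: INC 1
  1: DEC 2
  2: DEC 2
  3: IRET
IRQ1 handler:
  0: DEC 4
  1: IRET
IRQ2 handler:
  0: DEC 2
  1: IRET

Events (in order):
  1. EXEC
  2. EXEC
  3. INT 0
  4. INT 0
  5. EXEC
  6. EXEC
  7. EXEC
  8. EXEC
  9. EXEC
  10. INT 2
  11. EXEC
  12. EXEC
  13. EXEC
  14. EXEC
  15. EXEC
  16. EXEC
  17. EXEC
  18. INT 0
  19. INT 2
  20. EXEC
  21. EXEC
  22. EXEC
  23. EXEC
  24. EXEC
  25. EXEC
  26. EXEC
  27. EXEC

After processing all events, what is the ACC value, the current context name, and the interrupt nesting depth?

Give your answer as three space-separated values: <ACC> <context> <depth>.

Answer: -21 MAIN 0

Derivation:
Event 1 (EXEC): [MAIN] PC=0: DEC 4 -> ACC=-4
Event 2 (EXEC): [MAIN] PC=1: NOP
Event 3 (INT 0): INT 0 arrives: push (MAIN, PC=2), enter IRQ0 at PC=0 (depth now 1)
Event 4 (INT 0): INT 0 arrives: push (IRQ0, PC=0), enter IRQ0 at PC=0 (depth now 2)
Event 5 (EXEC): [IRQ0] PC=0: INC 1 -> ACC=-3
Event 6 (EXEC): [IRQ0] PC=1: DEC 2 -> ACC=-5
Event 7 (EXEC): [IRQ0] PC=2: DEC 2 -> ACC=-7
Event 8 (EXEC): [IRQ0] PC=3: IRET -> resume IRQ0 at PC=0 (depth now 1)
Event 9 (EXEC): [IRQ0] PC=0: INC 1 -> ACC=-6
Event 10 (INT 2): INT 2 arrives: push (IRQ0, PC=1), enter IRQ2 at PC=0 (depth now 2)
Event 11 (EXEC): [IRQ2] PC=0: DEC 2 -> ACC=-8
Event 12 (EXEC): [IRQ2] PC=1: IRET -> resume IRQ0 at PC=1 (depth now 1)
Event 13 (EXEC): [IRQ0] PC=1: DEC 2 -> ACC=-10
Event 14 (EXEC): [IRQ0] PC=2: DEC 2 -> ACC=-12
Event 15 (EXEC): [IRQ0] PC=3: IRET -> resume MAIN at PC=2 (depth now 0)
Event 16 (EXEC): [MAIN] PC=2: DEC 3 -> ACC=-15
Event 17 (EXEC): [MAIN] PC=3: DEC 5 -> ACC=-20
Event 18 (INT 0): INT 0 arrives: push (MAIN, PC=4), enter IRQ0 at PC=0 (depth now 1)
Event 19 (INT 2): INT 2 arrives: push (IRQ0, PC=0), enter IRQ2 at PC=0 (depth now 2)
Event 20 (EXEC): [IRQ2] PC=0: DEC 2 -> ACC=-22
Event 21 (EXEC): [IRQ2] PC=1: IRET -> resume IRQ0 at PC=0 (depth now 1)
Event 22 (EXEC): [IRQ0] PC=0: INC 1 -> ACC=-21
Event 23 (EXEC): [IRQ0] PC=1: DEC 2 -> ACC=-23
Event 24 (EXEC): [IRQ0] PC=2: DEC 2 -> ACC=-25
Event 25 (EXEC): [IRQ0] PC=3: IRET -> resume MAIN at PC=4 (depth now 0)
Event 26 (EXEC): [MAIN] PC=4: INC 4 -> ACC=-21
Event 27 (EXEC): [MAIN] PC=5: HALT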